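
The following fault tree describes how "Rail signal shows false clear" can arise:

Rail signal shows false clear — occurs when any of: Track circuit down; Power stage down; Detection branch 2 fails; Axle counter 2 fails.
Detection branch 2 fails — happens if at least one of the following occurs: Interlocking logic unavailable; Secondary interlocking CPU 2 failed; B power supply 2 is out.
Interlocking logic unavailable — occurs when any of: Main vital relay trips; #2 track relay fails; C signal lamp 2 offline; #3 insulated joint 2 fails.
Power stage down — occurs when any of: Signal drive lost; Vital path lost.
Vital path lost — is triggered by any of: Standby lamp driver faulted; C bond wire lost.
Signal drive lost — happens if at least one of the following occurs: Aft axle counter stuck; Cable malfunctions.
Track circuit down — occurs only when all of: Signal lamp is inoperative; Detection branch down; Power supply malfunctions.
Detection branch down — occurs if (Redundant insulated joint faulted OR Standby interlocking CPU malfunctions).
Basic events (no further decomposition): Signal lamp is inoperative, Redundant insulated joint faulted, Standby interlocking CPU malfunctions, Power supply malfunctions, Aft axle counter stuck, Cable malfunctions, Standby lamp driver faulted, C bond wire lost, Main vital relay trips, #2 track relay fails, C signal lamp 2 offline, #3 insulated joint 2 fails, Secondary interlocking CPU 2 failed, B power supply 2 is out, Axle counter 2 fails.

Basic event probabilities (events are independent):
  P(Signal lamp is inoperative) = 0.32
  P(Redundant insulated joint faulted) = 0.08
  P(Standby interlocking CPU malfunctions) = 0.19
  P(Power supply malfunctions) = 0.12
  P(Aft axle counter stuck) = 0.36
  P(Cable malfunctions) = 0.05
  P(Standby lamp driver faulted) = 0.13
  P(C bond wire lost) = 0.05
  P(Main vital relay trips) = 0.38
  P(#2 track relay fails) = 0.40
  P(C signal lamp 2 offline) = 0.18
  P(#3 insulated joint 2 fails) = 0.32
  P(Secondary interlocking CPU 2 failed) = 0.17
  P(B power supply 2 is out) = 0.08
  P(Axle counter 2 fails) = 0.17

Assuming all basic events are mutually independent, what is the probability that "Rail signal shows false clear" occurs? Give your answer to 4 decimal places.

P(Detection branch down) [OR] = 1 − (1−0.08) × (1−0.19) = 0.254800
P(Track circuit down) [AND] = 0.32 × 0.254800 × 0.12 = 0.009784
P(Signal drive lost) [OR] = 1 − (1−0.36) × (1−0.05) = 0.392000
P(Vital path lost) [OR] = 1 − (1−0.13) × (1−0.05) = 0.173500
P(Power stage down) [OR] = 1 − (1−0.392000) × (1−0.173500) = 0.497488
P(Interlocking logic unavailable) [OR] = 1 − (1−0.38) × (1−0.40) × (1−0.18) × (1−0.32) = 0.792573
P(Detection branch 2 fails) [OR] = 1 − (1−0.792573) × (1−0.17) × (1−0.08) = 0.841609
P(Rail signal shows false clear) [OR] = 1 − (1−0.009784) × (1−0.497488) × (1−0.841609) × (1−0.17) = 0.934584
Rounded to 4 decimal places: P(Rail signal shows false clear) ≈ 0.9346.

0.9346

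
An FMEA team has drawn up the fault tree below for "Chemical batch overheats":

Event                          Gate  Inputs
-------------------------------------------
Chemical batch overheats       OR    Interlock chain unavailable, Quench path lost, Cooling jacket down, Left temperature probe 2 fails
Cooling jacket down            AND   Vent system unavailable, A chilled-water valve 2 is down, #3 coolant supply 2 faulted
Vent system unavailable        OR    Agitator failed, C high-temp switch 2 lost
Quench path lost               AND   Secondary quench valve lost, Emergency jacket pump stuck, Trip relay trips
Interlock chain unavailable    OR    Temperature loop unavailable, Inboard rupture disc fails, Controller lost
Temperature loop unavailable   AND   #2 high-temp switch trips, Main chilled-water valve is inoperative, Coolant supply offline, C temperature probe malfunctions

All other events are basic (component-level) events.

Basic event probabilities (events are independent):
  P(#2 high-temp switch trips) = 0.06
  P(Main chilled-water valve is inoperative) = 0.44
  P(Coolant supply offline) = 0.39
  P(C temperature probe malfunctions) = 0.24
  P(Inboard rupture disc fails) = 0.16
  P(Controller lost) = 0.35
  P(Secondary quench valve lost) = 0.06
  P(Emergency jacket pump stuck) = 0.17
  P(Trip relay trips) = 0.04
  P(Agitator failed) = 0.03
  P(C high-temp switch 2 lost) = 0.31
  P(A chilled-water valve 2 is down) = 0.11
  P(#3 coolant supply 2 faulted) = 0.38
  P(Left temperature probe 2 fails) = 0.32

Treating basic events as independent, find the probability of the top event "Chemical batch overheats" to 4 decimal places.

P(Temperature loop unavailable) [AND] = 0.06 × 0.44 × 0.39 × 0.24 = 0.002471
P(Interlock chain unavailable) [OR] = 1 − (1−0.002471) × (1−0.16) × (1−0.35) = 0.455349
P(Quench path lost) [AND] = 0.06 × 0.17 × 0.04 = 0.000408
P(Vent system unavailable) [OR] = 1 − (1−0.03) × (1−0.31) = 0.330700
P(Cooling jacket down) [AND] = 0.330700 × 0.11 × 0.38 = 0.013823
P(Chemical batch overheats) [OR] = 1 − (1−0.455349) × (1−0.000408) × (1−0.013823) × (1−0.32) = 0.634906
Rounded to 4 decimal places: P(Chemical batch overheats) ≈ 0.6349.

0.6349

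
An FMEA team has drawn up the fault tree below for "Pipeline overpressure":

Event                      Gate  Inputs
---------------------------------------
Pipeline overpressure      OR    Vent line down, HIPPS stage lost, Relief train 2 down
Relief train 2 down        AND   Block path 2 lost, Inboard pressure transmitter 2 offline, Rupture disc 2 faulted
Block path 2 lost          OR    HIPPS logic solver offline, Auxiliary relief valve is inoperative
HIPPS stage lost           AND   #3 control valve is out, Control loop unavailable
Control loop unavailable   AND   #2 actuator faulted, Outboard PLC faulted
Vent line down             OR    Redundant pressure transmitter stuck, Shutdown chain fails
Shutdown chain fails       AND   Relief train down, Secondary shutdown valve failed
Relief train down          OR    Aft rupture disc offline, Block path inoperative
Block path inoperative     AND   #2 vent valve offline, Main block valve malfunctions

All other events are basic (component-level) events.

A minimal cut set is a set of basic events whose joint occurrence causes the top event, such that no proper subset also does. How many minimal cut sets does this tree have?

6

Block path inoperative [AND]: one cut set from each child combined → 1 × 1 = 1 cut set(s).
Relief train down [OR]: union of children's cut sets → 2 cut set(s).
Shutdown chain fails [AND]: one cut set from each child combined → 2 × 1 = 2 cut set(s).
Vent line down [OR]: union of children's cut sets → 3 cut set(s).
Control loop unavailable [AND]: one cut set from each child combined → 1 × 1 = 1 cut set(s).
HIPPS stage lost [AND]: one cut set from each child combined → 1 × 1 = 1 cut set(s).
Block path 2 lost [OR]: union of children's cut sets → 2 cut set(s).
Relief train 2 down [AND]: one cut set from each child combined → 2 × 1 × 1 = 2 cut set(s).
Pipeline overpressure [OR]: union of children's cut sets → 6 cut set(s).
Minimal cut sets: {Redundant pressure transmitter stuck}; {Aft rupture disc offline, Secondary shutdown valve failed}; {#2 vent valve offline, Main block valve malfunctions, Secondary shutdown valve failed}; {#2 actuator faulted, #3 control valve is out, Outboard PLC faulted}; {HIPPS logic solver offline, Inboard pressure transmitter 2 offline, Rupture disc 2 faulted}; {Auxiliary relief valve is inoperative, Inboard pressure transmitter 2 offline, Rupture disc 2 faulted}.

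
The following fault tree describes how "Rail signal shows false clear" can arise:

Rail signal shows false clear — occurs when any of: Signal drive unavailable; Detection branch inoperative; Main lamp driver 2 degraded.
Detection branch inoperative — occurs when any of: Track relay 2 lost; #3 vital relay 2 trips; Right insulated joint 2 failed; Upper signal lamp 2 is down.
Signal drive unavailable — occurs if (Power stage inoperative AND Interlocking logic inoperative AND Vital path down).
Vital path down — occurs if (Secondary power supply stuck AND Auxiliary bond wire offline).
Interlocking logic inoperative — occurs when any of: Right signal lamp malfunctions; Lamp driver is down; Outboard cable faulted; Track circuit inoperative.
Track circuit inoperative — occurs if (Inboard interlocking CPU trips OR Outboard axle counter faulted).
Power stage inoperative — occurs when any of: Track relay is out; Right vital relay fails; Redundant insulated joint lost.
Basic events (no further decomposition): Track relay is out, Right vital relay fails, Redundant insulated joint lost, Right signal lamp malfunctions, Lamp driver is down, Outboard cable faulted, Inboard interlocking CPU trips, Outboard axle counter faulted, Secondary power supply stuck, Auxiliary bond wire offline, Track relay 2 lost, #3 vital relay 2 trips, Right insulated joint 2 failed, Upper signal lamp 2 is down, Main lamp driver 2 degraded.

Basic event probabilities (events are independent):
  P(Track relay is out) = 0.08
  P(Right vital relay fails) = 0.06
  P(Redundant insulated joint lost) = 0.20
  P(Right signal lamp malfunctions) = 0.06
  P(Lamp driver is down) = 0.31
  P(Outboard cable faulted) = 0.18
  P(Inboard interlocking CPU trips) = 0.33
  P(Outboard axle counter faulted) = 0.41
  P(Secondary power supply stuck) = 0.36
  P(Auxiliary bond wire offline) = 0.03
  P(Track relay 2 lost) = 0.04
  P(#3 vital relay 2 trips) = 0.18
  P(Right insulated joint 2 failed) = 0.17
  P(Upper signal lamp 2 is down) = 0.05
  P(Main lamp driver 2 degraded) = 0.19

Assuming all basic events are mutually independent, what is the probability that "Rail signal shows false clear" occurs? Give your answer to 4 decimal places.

P(Power stage inoperative) [OR] = 1 − (1−0.08) × (1−0.06) × (1−0.20) = 0.308160
P(Track circuit inoperative) [OR] = 1 − (1−0.33) × (1−0.41) = 0.604700
P(Interlocking logic inoperative) [OR] = 1 − (1−0.06) × (1−0.31) × (1−0.18) × (1−0.604700) = 0.789759
P(Vital path down) [AND] = 0.36 × 0.03 = 0.010800
P(Signal drive unavailable) [AND] = 0.308160 × 0.789759 × 0.010800 = 0.002628
P(Detection branch inoperative) [OR] = 1 − (1−0.04) × (1−0.18) × (1−0.17) × (1−0.05) = 0.379293
P(Rail signal shows false clear) [OR] = 1 − (1−0.002628) × (1−0.379293) × (1−0.19) = 0.498549
Rounded to 4 decimal places: P(Rail signal shows false clear) ≈ 0.4985.

0.4985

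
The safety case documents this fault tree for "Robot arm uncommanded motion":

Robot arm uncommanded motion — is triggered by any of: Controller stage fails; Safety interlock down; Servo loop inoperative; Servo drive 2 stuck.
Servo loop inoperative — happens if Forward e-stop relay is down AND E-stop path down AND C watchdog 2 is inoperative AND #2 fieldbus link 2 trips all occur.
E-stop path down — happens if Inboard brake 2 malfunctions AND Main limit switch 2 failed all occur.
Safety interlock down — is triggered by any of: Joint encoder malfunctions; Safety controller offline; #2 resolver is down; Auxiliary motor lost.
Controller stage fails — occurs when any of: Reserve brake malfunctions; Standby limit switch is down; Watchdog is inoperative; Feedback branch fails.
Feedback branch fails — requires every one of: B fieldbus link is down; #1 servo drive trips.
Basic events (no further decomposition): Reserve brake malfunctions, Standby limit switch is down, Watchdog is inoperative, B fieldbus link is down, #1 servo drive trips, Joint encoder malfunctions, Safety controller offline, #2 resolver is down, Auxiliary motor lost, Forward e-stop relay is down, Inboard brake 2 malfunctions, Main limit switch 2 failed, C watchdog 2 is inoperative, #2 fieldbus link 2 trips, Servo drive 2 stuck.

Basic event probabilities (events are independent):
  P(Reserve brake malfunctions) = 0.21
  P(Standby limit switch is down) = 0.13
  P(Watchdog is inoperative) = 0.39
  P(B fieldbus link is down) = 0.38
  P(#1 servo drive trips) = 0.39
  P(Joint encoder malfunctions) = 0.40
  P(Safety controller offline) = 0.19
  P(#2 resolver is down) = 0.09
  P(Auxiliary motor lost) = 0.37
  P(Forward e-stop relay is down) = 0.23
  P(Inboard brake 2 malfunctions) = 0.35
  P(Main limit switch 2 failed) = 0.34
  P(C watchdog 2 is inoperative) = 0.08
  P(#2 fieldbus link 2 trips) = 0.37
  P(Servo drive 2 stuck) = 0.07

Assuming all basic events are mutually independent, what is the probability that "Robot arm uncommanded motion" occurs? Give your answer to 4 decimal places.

P(Feedback branch fails) [AND] = 0.38 × 0.39 = 0.148200
P(Controller stage fails) [OR] = 1 − (1−0.21) × (1−0.13) × (1−0.39) × (1−0.148200) = 0.642880
P(Safety interlock down) [OR] = 1 − (1−0.40) × (1−0.19) × (1−0.09) × (1−0.37) = 0.721376
P(E-stop path down) [AND] = 0.35 × 0.34 = 0.119000
P(Servo loop inoperative) [AND] = 0.23 × 0.119000 × 0.08 × 0.37 = 0.000810
P(Robot arm uncommanded motion) [OR] = 1 − (1−0.642880) × (1−0.721376) × (1−0.000810) × (1−0.07) = 0.907538
Rounded to 4 decimal places: P(Robot arm uncommanded motion) ≈ 0.9075.

0.9075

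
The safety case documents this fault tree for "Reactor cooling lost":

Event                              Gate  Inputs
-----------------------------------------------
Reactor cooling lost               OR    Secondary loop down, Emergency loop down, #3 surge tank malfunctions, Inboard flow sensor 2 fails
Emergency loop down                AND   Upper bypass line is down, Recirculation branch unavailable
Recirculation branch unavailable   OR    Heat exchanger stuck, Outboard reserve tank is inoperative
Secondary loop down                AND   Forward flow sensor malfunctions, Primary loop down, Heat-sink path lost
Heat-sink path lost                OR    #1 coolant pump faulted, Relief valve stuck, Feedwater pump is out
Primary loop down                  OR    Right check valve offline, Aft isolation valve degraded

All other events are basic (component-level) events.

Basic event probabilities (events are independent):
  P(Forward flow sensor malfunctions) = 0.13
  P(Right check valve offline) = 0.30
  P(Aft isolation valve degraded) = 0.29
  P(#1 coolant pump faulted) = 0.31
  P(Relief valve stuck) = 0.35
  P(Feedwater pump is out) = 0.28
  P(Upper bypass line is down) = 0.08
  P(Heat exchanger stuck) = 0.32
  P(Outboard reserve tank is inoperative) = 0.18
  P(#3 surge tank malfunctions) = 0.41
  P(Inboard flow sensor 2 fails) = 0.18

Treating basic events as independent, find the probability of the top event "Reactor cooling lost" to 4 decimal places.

P(Primary loop down) [OR] = 1 − (1−0.30) × (1−0.29) = 0.503000
P(Heat-sink path lost) [OR] = 1 − (1−0.31) × (1−0.35) × (1−0.28) = 0.677080
P(Secondary loop down) [AND] = 0.13 × 0.503000 × 0.677080 = 0.044274
P(Recirculation branch unavailable) [OR] = 1 − (1−0.32) × (1−0.18) = 0.442400
P(Emergency loop down) [AND] = 0.08 × 0.442400 = 0.035392
P(Reactor cooling lost) [OR] = 1 − (1−0.044274) × (1−0.035392) × (1−0.41) × (1−0.18) = 0.553984
Rounded to 4 decimal places: P(Reactor cooling lost) ≈ 0.5540.

0.5540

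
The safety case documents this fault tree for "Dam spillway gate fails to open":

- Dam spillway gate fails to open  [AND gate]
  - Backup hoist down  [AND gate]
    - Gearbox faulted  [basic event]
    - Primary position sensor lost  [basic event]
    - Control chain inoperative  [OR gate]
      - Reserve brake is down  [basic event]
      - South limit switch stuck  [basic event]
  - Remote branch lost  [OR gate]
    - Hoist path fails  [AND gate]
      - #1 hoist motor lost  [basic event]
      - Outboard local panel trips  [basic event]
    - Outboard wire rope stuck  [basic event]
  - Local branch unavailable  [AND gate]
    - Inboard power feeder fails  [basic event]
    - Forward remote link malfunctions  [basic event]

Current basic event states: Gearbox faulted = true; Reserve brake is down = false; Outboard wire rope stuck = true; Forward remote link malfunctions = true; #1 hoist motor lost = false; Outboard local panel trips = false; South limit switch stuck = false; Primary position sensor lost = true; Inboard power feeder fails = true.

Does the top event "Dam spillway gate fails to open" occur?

No

Control chain inoperative [OR]: Reserve brake is down=not, South limit switch stuck=not → no input occurs → does not occur.
Backup hoist down [AND]: Gearbox faulted=occurs, Primary position sensor lost=occurs, Control chain inoperative=not → not all inputs occur → does not occur.
Hoist path fails [AND]: #1 hoist motor lost=not, Outboard local panel trips=not → not all inputs occur → does not occur.
Remote branch lost [OR]: Hoist path fails=not, Outboard wire rope stuck=occurs → at least one input occurs → occurs.
Local branch unavailable [AND]: Inboard power feeder fails=occurs, Forward remote link malfunctions=occurs → all inputs occur → occurs.
Dam spillway gate fails to open [AND]: Backup hoist down=not, Remote branch lost=occurs, Local branch unavailable=occurs → not all inputs occur → does not occur.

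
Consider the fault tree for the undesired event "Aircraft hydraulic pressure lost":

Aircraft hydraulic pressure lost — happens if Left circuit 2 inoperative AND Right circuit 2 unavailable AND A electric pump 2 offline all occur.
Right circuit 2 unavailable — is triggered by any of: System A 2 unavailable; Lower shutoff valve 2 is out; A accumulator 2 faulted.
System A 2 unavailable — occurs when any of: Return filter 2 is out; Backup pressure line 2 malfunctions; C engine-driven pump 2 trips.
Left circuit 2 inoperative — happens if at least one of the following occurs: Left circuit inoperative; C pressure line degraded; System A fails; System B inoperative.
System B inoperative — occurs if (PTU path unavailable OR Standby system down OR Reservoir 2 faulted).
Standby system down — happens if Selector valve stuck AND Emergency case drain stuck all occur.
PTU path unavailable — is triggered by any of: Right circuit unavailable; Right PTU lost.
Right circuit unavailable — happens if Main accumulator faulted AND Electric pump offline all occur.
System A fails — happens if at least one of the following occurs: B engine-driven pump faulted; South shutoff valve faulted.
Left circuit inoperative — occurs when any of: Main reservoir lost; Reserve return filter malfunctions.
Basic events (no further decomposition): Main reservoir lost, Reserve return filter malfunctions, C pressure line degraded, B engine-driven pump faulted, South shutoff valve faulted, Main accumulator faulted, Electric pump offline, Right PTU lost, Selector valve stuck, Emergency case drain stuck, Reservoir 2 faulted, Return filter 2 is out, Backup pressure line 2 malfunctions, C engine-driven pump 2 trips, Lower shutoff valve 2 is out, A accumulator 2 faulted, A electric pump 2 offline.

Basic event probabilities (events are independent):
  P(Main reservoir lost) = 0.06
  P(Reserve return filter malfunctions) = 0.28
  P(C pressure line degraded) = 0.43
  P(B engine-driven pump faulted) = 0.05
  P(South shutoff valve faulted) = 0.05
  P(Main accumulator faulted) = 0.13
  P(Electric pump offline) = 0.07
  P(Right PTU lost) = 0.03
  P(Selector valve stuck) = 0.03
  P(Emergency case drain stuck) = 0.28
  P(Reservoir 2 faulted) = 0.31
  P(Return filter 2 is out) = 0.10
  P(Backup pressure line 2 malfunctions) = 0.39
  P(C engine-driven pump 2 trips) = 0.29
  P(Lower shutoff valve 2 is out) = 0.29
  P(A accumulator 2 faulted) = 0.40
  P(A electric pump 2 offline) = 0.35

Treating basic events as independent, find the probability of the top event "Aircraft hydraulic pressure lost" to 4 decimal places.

P(Left circuit inoperative) [OR] = 1 − (1−0.06) × (1−0.28) = 0.323200
P(System A fails) [OR] = 1 − (1−0.05) × (1−0.05) = 0.097500
P(Right circuit unavailable) [AND] = 0.13 × 0.07 = 0.009100
P(PTU path unavailable) [OR] = 1 − (1−0.009100) × (1−0.03) = 0.038827
P(Standby system down) [AND] = 0.03 × 0.28 = 0.008400
P(System B inoperative) [OR] = 1 − (1−0.038827) × (1−0.008400) × (1−0.31) = 0.342362
P(Left circuit 2 inoperative) [OR] = 1 − (1−0.323200) × (1−0.43) × (1−0.097500) × (1−0.342362) = 0.771035
P(System A 2 unavailable) [OR] = 1 − (1−0.10) × (1−0.39) × (1−0.29) = 0.610210
P(Right circuit 2 unavailable) [OR] = 1 − (1−0.610210) × (1−0.29) × (1−0.40) = 0.833949
P(Aircraft hydraulic pressure lost) [AND] = 0.771035 × 0.833949 × 0.35 = 0.225051
Rounded to 4 decimal places: P(Aircraft hydraulic pressure lost) ≈ 0.2251.

0.2251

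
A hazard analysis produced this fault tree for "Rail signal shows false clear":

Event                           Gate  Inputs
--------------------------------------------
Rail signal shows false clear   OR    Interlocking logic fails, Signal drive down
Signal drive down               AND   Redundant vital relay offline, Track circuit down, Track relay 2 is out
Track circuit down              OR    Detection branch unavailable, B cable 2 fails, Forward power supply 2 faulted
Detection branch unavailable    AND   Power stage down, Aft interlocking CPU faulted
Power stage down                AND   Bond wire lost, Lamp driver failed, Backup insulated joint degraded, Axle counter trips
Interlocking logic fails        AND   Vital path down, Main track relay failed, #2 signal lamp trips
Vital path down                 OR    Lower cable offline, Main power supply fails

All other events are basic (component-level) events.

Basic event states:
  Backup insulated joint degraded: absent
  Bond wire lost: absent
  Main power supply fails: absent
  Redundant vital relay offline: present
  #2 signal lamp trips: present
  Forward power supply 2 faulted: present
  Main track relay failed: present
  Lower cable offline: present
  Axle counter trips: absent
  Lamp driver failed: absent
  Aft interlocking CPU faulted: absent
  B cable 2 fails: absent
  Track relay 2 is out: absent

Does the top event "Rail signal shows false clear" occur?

Yes

Vital path down [OR]: Lower cable offline=occurs, Main power supply fails=not → at least one input occurs → occurs.
Interlocking logic fails [AND]: Vital path down=occurs, Main track relay failed=occurs, #2 signal lamp trips=occurs → all inputs occur → occurs.
Power stage down [AND]: Bond wire lost=not, Lamp driver failed=not, Backup insulated joint degraded=not, Axle counter trips=not → not all inputs occur → does not occur.
Detection branch unavailable [AND]: Power stage down=not, Aft interlocking CPU faulted=not → not all inputs occur → does not occur.
Track circuit down [OR]: Detection branch unavailable=not, B cable 2 fails=not, Forward power supply 2 faulted=occurs → at least one input occurs → occurs.
Signal drive down [AND]: Redundant vital relay offline=occurs, Track circuit down=occurs, Track relay 2 is out=not → not all inputs occur → does not occur.
Rail signal shows false clear [OR]: Interlocking logic fails=occurs, Signal drive down=not → at least one input occurs → occurs.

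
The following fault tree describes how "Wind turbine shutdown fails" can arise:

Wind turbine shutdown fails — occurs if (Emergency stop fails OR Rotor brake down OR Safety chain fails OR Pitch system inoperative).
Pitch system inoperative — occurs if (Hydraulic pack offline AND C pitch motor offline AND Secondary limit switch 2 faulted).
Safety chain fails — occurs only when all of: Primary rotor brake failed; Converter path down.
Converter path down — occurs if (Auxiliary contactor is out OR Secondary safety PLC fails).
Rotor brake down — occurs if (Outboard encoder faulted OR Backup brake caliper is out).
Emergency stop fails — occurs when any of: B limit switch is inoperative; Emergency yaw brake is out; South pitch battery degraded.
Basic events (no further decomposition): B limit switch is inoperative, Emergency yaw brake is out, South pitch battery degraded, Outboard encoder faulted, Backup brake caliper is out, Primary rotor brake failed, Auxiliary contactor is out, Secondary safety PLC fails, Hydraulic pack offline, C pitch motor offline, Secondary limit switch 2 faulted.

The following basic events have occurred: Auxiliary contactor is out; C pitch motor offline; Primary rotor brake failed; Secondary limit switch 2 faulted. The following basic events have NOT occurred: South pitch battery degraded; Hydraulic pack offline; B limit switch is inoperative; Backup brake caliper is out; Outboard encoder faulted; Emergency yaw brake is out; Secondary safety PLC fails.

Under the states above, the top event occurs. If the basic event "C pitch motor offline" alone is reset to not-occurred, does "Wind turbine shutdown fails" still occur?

Yes

Counterfactual: set "C pitch motor offline" to not occurred.
Emergency stop fails [OR]: B limit switch is inoperative=not, Emergency yaw brake is out=not, South pitch battery degraded=not → no input occurs → does not occur.
Rotor brake down [OR]: Outboard encoder faulted=not, Backup brake caliper is out=not → no input occurs → does not occur.
Converter path down [OR]: Auxiliary contactor is out=occurs, Secondary safety PLC fails=not → at least one input occurs → occurs.
Safety chain fails [AND]: Primary rotor brake failed=occurs, Converter path down=occurs → all inputs occur → occurs.
Pitch system inoperative [AND]: Hydraulic pack offline=not, C pitch motor offline=not, Secondary limit switch 2 faulted=occurs → not all inputs occur → does not occur.
Wind turbine shutdown fails [OR]: Emergency stop fails=not, Rotor brake down=not, Safety chain fails=occurs, Pitch system inoperative=not → at least one input occurs → occurs.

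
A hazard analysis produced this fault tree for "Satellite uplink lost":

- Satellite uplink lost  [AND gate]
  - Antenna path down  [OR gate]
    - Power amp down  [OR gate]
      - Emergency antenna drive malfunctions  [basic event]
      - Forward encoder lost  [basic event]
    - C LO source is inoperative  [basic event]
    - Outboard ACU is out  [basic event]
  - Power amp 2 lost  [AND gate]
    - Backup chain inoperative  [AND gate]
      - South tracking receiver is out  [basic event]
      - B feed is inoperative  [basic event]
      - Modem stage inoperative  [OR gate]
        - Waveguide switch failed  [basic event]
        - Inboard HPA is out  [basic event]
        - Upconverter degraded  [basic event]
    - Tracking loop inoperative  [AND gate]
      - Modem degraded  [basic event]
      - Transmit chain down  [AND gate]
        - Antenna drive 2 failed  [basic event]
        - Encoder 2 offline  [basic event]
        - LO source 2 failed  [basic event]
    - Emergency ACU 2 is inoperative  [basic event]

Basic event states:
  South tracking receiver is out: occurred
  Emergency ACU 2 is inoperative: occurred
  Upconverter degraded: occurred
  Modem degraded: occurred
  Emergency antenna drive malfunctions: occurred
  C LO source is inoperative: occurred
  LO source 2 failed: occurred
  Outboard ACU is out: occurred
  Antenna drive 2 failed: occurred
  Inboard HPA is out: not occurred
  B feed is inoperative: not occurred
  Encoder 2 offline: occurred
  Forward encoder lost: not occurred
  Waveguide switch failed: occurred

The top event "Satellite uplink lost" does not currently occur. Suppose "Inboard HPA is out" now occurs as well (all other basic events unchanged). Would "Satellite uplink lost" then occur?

No

Counterfactual: set "Inboard HPA is out" to occurred.
Power amp down [OR]: Emergency antenna drive malfunctions=occurs, Forward encoder lost=not → at least one input occurs → occurs.
Antenna path down [OR]: Power amp down=occurs, C LO source is inoperative=occurs, Outboard ACU is out=occurs → at least one input occurs → occurs.
Modem stage inoperative [OR]: Waveguide switch failed=occurs, Inboard HPA is out=occurs, Upconverter degraded=occurs → at least one input occurs → occurs.
Backup chain inoperative [AND]: South tracking receiver is out=occurs, B feed is inoperative=not, Modem stage inoperative=occurs → not all inputs occur → does not occur.
Transmit chain down [AND]: Antenna drive 2 failed=occurs, Encoder 2 offline=occurs, LO source 2 failed=occurs → all inputs occur → occurs.
Tracking loop inoperative [AND]: Modem degraded=occurs, Transmit chain down=occurs → all inputs occur → occurs.
Power amp 2 lost [AND]: Backup chain inoperative=not, Tracking loop inoperative=occurs, Emergency ACU 2 is inoperative=occurs → not all inputs occur → does not occur.
Satellite uplink lost [AND]: Antenna path down=occurs, Power amp 2 lost=not → not all inputs occur → does not occur.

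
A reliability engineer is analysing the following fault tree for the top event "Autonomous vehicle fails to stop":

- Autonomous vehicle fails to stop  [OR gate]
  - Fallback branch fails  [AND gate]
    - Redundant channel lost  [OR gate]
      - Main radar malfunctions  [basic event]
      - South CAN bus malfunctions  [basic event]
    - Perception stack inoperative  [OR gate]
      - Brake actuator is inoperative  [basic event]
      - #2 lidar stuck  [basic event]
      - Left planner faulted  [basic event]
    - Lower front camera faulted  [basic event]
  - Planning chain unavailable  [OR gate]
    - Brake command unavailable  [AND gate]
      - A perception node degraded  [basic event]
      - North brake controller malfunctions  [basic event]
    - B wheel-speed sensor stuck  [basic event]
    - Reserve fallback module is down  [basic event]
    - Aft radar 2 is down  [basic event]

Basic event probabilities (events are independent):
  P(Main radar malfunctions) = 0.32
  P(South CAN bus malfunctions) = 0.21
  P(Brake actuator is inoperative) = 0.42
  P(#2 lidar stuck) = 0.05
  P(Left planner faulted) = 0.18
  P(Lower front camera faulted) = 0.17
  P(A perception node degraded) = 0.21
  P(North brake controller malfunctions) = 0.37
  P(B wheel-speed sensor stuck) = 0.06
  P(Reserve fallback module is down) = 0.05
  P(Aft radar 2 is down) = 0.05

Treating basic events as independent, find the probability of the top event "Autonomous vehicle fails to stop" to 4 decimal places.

P(Redundant channel lost) [OR] = 1 − (1−0.32) × (1−0.21) = 0.462800
P(Perception stack inoperative) [OR] = 1 − (1−0.42) × (1−0.05) × (1−0.18) = 0.548180
P(Fallback branch fails) [AND] = 0.462800 × 0.548180 × 0.17 = 0.043129
P(Brake command unavailable) [AND] = 0.21 × 0.37 = 0.077700
P(Planning chain unavailable) [OR] = 1 − (1−0.077700) × (1−0.06) × (1−0.05) × (1−0.05) = 0.217567
P(Autonomous vehicle fails to stop) [OR] = 1 − (1−0.043129) × (1−0.217567) = 0.251313
Rounded to 4 decimal places: P(Autonomous vehicle fails to stop) ≈ 0.2513.

0.2513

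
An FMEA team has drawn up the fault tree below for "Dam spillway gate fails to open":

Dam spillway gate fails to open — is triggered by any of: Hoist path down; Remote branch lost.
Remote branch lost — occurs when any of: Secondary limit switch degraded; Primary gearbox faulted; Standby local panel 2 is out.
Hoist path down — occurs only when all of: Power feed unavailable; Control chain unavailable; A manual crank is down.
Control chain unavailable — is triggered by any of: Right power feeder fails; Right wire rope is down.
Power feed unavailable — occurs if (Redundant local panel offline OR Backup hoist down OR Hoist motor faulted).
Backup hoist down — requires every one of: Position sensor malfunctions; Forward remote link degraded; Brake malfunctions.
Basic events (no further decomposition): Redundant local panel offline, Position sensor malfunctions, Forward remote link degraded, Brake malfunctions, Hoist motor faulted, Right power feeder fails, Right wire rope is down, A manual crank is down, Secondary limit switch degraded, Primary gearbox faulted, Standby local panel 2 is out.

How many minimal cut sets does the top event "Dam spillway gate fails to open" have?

Backup hoist down [AND]: one cut set from each child combined → 1 × 1 × 1 = 1 cut set(s).
Power feed unavailable [OR]: union of children's cut sets → 3 cut set(s).
Control chain unavailable [OR]: union of children's cut sets → 2 cut set(s).
Hoist path down [AND]: one cut set from each child combined → 3 × 2 × 1 = 6 cut set(s).
Remote branch lost [OR]: union of children's cut sets → 3 cut set(s).
Dam spillway gate fails to open [OR]: union of children's cut sets → 9 cut set(s).
Minimal cut sets: {A manual crank is down, Redundant local panel offline, Right power feeder fails}; {A manual crank is down, Redundant local panel offline, Right wire rope is down}; {A manual crank is down, Brake malfunctions, Forward remote link degraded, Position sensor malfunctions, Right power feeder fails}; {A manual crank is down, Brake malfunctions, Forward remote link degraded, Position sensor malfunctions, Right wire rope is down}; {A manual crank is down, Hoist motor faulted, Right power feeder fails}; {A manual crank is down, Hoist motor faulted, Right wire rope is down}; {Secondary limit switch degraded}; {Primary gearbox faulted}; {Standby local panel 2 is out}.

9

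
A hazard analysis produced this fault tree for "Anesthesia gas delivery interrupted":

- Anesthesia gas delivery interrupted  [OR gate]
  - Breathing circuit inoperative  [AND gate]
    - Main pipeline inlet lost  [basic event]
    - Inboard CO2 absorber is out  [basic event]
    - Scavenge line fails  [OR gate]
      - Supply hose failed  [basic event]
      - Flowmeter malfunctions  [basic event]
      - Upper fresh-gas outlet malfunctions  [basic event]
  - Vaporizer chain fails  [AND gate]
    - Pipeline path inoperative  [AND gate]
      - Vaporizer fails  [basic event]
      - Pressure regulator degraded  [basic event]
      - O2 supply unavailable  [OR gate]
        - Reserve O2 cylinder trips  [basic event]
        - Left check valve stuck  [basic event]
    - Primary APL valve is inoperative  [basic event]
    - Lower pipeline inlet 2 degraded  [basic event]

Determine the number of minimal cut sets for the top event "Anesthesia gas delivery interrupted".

5

Scavenge line fails [OR]: union of children's cut sets → 3 cut set(s).
Breathing circuit inoperative [AND]: one cut set from each child combined → 1 × 1 × 3 = 3 cut set(s).
O2 supply unavailable [OR]: union of children's cut sets → 2 cut set(s).
Pipeline path inoperative [AND]: one cut set from each child combined → 1 × 1 × 2 = 2 cut set(s).
Vaporizer chain fails [AND]: one cut set from each child combined → 2 × 1 × 1 = 2 cut set(s).
Anesthesia gas delivery interrupted [OR]: union of children's cut sets → 5 cut set(s).
Minimal cut sets: {Inboard CO2 absorber is out, Main pipeline inlet lost, Supply hose failed}; {Flowmeter malfunctions, Inboard CO2 absorber is out, Main pipeline inlet lost}; {Inboard CO2 absorber is out, Main pipeline inlet lost, Upper fresh-gas outlet malfunctions}; {Lower pipeline inlet 2 degraded, Pressure regulator degraded, Primary APL valve is inoperative, Reserve O2 cylinder trips, Vaporizer fails}; {Left check valve stuck, Lower pipeline inlet 2 degraded, Pressure regulator degraded, Primary APL valve is inoperative, Vaporizer fails}.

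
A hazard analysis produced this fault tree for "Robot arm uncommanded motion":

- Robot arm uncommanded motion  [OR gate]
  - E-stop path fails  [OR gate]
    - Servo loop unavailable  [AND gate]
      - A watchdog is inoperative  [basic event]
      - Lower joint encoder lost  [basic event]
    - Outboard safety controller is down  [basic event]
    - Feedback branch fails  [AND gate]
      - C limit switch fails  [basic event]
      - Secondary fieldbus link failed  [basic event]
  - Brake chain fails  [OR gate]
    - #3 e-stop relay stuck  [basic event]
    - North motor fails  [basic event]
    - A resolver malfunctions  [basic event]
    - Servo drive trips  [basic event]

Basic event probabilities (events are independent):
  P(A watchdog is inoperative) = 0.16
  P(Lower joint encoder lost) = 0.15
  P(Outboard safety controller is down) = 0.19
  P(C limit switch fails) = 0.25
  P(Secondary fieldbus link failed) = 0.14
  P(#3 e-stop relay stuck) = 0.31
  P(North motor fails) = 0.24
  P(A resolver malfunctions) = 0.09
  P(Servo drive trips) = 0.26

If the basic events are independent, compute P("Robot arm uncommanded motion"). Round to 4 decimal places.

P(Servo loop unavailable) [AND] = 0.16 × 0.15 = 0.024000
P(Feedback branch fails) [AND] = 0.25 × 0.14 = 0.035000
P(E-stop path fails) [OR] = 1 − (1−0.024000) × (1−0.19) × (1−0.035000) = 0.237110
P(Brake chain fails) [OR] = 1 − (1−0.31) × (1−0.24) × (1−0.09) × (1−0.26) = 0.646869
P(Robot arm uncommanded motion) [OR] = 1 − (1−0.237110) × (1−0.646869) = 0.730600
Rounded to 4 decimal places: P(Robot arm uncommanded motion) ≈ 0.7306.

0.7306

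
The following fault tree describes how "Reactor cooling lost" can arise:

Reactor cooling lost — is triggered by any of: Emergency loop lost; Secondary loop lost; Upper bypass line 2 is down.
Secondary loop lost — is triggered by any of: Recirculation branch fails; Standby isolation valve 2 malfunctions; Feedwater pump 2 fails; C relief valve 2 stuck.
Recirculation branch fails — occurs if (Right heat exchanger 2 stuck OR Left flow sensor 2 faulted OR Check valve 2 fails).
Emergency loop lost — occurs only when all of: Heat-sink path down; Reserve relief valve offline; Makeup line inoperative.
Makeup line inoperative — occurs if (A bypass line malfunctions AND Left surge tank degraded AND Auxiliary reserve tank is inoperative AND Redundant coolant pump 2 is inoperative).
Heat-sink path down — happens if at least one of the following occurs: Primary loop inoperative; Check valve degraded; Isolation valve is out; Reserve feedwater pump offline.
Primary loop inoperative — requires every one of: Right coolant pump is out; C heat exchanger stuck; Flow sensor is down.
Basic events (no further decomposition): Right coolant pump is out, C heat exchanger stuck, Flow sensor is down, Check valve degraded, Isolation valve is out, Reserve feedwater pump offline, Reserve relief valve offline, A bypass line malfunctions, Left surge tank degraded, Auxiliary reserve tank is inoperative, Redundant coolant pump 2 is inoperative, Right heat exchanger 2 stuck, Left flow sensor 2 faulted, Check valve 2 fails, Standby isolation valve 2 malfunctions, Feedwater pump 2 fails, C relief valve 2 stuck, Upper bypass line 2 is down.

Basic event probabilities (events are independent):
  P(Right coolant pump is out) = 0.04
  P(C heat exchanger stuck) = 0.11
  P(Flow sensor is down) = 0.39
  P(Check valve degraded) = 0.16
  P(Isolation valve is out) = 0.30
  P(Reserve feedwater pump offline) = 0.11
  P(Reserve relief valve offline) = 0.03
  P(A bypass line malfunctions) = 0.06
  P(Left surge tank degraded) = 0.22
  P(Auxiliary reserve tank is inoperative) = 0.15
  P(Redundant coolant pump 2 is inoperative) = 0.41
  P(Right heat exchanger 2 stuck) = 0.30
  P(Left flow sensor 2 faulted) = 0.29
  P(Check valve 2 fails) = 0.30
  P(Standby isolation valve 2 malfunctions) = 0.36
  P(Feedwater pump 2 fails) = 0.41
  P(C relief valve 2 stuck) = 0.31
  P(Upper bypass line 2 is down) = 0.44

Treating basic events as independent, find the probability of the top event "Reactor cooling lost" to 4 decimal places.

0.9492

P(Primary loop inoperative) [AND] = 0.04 × 0.11 × 0.39 = 0.001716
P(Heat-sink path down) [OR] = 1 − (1−0.001716) × (1−0.16) × (1−0.30) × (1−0.11) = 0.477578
P(Makeup line inoperative) [AND] = 0.06 × 0.22 × 0.15 × 0.41 = 0.000812
P(Emergency loop lost) [AND] = 0.477578 × 0.03 × 0.000812 = 0.000012
P(Recirculation branch fails) [OR] = 1 − (1−0.30) × (1−0.29) × (1−0.30) = 0.652100
P(Secondary loop lost) [OR] = 1 − (1−0.652100) × (1−0.36) × (1−0.41) × (1−0.31) = 0.909357
P(Reactor cooling lost) [OR] = 1 − (1−0.000012) × (1−0.909357) × (1−0.44) = 0.949241
Rounded to 4 decimal places: P(Reactor cooling lost) ≈ 0.9492.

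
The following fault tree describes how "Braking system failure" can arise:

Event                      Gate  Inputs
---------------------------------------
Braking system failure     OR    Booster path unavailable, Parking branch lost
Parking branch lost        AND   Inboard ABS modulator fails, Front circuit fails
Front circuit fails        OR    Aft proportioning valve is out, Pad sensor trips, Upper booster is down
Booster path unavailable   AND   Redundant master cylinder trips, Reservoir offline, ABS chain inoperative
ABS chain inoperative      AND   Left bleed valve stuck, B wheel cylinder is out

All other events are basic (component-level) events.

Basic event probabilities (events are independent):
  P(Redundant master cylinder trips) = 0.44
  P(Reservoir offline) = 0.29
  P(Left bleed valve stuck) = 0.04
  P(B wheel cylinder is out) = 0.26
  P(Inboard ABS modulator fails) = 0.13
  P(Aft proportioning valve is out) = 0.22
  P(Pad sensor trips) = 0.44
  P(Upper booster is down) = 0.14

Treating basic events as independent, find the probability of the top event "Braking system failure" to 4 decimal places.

P(ABS chain inoperative) [AND] = 0.04 × 0.26 = 0.010400
P(Booster path unavailable) [AND] = 0.44 × 0.29 × 0.010400 = 0.001327
P(Front circuit fails) [OR] = 1 − (1−0.22) × (1−0.44) × (1−0.14) = 0.624352
P(Parking branch lost) [AND] = 0.13 × 0.624352 = 0.081166
P(Braking system failure) [OR] = 1 − (1−0.001327) × (1−0.081166) = 0.082385
Rounded to 4 decimal places: P(Braking system failure) ≈ 0.0824.

0.0824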